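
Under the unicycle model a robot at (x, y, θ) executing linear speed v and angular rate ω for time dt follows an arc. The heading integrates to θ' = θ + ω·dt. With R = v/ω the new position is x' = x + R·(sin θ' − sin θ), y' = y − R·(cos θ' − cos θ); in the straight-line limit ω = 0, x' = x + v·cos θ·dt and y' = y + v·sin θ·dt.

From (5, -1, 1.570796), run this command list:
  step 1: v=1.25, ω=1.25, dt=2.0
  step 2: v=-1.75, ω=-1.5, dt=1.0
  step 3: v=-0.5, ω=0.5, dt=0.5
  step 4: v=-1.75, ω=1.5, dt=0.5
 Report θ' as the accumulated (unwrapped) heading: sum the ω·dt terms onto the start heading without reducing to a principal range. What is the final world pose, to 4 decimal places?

step 1: θ'=4.0708 (R=1.0000) → pose (3.1989, -0.4015, 4.0708)
step 2: θ'=2.5708 (R=1.1667) → pose (4.7639, -0.1180, 2.5708)
step 3: θ'=2.8208 (R=-1.0000) → pose (4.9889, -0.2255, 2.8208)
step 4: θ'=3.5708 (R=-1.1667) → pose (5.8422, -0.1792, 3.5708)

(5.8422, -0.1792, 3.5708)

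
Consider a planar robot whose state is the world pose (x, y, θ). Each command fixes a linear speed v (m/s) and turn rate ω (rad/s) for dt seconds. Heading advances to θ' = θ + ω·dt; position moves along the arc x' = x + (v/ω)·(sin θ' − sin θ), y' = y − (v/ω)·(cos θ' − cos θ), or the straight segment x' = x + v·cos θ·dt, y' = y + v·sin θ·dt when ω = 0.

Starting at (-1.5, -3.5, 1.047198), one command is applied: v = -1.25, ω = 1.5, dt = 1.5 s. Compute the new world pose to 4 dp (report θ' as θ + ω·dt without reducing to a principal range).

(-0.6492, -4.7399, 3.2972)

θ' = 1.0472 + 1.5·1.5 = 3.2972
R = v/ω = -1.25/1.5 = -0.8333
x' = -1.5 + -0.8333·(sin 3.2972 − sin 1.0472) = -0.6492
y' = -3.5 − -0.8333·(cos 3.2972 − cos 1.0472) = -4.7399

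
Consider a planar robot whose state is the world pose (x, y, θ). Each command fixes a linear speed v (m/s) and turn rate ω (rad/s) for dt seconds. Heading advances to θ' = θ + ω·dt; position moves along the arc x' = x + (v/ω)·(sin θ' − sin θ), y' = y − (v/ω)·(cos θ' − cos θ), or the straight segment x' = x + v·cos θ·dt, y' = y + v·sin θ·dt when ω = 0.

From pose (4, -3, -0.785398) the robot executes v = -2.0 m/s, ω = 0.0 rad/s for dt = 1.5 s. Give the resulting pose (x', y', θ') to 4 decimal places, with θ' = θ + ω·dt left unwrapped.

θ' = -0.7854 + 0.0·1.5 = -0.7854
ω = 0 → straight: x' = 4 + -2.0·cos(-0.7854)·1.5 = 1.8787
y' = -3 + -2.0·sin(-0.7854)·1.5 = -0.8787

(1.8787, -0.8787, -0.7854)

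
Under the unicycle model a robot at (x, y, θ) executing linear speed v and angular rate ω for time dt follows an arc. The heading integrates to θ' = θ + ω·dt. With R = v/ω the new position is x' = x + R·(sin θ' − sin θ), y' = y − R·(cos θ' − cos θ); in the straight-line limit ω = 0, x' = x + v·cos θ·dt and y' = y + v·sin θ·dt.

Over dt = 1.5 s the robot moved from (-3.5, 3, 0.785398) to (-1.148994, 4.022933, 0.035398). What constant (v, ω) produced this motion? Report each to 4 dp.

v = 1.7500, ω = -0.5000

Δθ = 0.035398 − 0.785398 = -0.750000
ω = Δθ/dt = -0.750000/1.5 = -0.5000
R = Δx/(sin θ' − sin θ) = -3.5000
v = R·ω = -3.5000·-0.5000 = 1.7500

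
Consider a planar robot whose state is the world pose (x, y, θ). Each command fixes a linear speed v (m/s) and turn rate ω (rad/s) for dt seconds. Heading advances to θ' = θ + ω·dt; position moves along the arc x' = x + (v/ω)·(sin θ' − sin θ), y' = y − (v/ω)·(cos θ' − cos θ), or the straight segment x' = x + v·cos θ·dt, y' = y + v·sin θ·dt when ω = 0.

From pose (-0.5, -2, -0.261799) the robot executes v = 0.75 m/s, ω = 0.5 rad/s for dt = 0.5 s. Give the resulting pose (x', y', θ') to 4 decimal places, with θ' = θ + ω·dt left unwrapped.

θ' = -0.2618 + 0.5·0.5 = -0.0118
R = v/ω = 0.75/0.5 = 1.5000
x' = -0.5 + 1.5000·(sin -0.0118 − sin -0.2618) = -0.1295
y' = -2 − 1.5000·(cos -0.0118 − cos -0.2618) = -2.0510

(-0.1295, -2.0510, -0.0118)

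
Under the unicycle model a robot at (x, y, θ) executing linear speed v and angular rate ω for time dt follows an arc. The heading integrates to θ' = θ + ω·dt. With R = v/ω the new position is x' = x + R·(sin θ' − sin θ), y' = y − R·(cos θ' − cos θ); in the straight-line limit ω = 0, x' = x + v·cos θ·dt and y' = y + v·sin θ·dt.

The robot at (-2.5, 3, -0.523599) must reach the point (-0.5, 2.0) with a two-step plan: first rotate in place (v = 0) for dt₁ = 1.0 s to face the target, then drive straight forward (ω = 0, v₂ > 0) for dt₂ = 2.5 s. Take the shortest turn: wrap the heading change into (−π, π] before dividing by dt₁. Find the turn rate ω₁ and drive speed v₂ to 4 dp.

ω₁ = 0.0600, v₂ = 0.8944

heading to target = atan2(2−3, -0.5−-2.5) = -0.4636
Δθ = wrap(-0.4636 − -0.5236) = 0.0600; ω₁ = Δθ/dt₁ = 0.0600
distance = √((-0.5−-2.5)² + (2−3)²) = 2.2361; v₂ = distance/dt₂ = 0.8944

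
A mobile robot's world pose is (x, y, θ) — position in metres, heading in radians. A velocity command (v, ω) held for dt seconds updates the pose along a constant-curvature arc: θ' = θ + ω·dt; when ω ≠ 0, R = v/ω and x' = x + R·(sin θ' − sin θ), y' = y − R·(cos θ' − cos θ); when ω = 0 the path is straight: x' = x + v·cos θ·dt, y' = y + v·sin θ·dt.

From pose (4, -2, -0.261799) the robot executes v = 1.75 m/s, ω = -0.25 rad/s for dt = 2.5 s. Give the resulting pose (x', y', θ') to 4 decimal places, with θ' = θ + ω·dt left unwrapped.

θ' = -0.2618 + -0.25·2.5 = -0.8868
R = v/ω = 1.75/-0.25 = -7.0000
x' = 4 + -7.0000·(sin -0.8868 − sin -0.2618) = 7.6136
y' = -2 − -7.0000·(cos -0.8868 − cos -0.2618) = -4.3382

(7.6136, -4.3382, -0.8868)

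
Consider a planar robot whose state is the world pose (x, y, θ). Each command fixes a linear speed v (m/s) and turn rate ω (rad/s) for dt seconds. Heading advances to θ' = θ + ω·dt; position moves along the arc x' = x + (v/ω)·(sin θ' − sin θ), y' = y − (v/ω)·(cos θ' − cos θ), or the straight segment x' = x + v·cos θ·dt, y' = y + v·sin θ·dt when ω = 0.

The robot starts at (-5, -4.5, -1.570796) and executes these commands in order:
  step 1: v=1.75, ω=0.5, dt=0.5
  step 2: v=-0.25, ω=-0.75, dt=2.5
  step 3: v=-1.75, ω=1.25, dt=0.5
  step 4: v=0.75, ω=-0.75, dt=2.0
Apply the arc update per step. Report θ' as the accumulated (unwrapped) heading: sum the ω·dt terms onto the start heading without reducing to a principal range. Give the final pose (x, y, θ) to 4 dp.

(-5.0593, -4.4877, -4.0708)

step 1: θ'=-1.3208 (R=3.5000) → pose (-4.8912, -5.3659, -1.3208)
step 2: θ'=-3.1958 (R=0.3333) → pose (-4.5502, -4.9506, -3.1958)
step 3: θ'=-2.5708 (R=-1.4000) → pose (-3.7179, -4.7307, -2.5708)
step 4: θ'=-4.0708 (R=-1.0000) → pose (-5.0593, -4.4877, -4.0708)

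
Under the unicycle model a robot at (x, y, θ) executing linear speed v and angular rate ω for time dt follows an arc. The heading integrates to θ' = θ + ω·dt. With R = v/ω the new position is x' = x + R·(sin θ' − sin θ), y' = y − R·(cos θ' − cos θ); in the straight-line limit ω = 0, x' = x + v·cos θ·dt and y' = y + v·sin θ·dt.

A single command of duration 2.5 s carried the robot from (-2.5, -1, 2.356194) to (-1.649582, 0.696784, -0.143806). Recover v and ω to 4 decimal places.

v = 1.0000, ω = -1.0000

Δθ = -0.143806 − 2.356194 = -2.500000
ω = Δθ/dt = -2.500000/2.5 = -1.0000
R = −Δy/(cos θ' − cos θ) = -1.0000
v = R·ω = -1.0000·-1.0000 = 1.0000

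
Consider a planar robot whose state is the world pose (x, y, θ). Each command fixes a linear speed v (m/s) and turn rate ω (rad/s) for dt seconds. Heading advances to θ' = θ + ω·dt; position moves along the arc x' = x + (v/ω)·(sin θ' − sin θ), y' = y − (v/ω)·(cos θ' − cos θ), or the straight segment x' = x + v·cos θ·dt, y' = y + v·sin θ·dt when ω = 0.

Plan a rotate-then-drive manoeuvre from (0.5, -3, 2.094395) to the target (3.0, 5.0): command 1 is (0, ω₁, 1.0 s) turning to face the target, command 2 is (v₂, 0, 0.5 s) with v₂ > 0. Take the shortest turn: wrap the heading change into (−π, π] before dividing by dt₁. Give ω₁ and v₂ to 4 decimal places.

heading to target = atan2(5−-3, 3−0.5) = 1.2679
Δθ = wrap(1.2679 − 2.0944) = -0.8265; ω₁ = Δθ/dt₁ = -0.8265
distance = √((3−0.5)² + (5−-3)²) = 8.3815; v₂ = distance/dt₂ = 16.7631

ω₁ = -0.8265, v₂ = 16.7631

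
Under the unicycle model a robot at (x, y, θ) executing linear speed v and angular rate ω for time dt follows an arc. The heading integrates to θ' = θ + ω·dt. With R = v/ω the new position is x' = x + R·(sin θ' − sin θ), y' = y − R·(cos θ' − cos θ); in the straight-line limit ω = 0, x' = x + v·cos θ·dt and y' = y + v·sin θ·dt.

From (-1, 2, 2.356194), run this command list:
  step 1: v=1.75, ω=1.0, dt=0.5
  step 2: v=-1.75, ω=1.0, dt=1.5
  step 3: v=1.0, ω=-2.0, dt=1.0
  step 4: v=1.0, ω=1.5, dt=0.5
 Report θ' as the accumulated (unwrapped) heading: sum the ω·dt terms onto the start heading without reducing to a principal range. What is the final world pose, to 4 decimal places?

step 1: θ'=2.8562 (R=1.7500) → pose (-1.7447, 2.4418, 2.8562)
step 2: θ'=4.3562 (R=-1.7500) → pose (0.3881, 3.5107, 4.3562)
step 3: θ'=2.3562 (R=-0.5000) → pose (-0.4341, 3.3315, 2.3562)
step 4: θ'=3.1062 (R=0.6667) → pose (-0.8819, 3.5264, 3.1062)

(-0.8819, 3.5264, 3.1062)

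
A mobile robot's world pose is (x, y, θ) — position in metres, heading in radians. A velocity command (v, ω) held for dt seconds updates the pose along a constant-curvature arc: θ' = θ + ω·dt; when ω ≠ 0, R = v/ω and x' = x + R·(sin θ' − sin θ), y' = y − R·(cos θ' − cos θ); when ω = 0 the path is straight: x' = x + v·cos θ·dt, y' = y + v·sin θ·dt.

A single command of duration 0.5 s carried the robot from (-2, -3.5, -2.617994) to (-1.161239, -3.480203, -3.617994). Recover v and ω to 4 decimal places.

Δθ = -3.617994 − -2.617994 = -1.000000
ω = Δθ/dt = -1.000000/0.5 = -2.0000
R = Δx/(sin θ' − sin θ) = 0.8750
v = R·ω = 0.8750·-2.0000 = -1.7500

v = -1.7500, ω = -2.0000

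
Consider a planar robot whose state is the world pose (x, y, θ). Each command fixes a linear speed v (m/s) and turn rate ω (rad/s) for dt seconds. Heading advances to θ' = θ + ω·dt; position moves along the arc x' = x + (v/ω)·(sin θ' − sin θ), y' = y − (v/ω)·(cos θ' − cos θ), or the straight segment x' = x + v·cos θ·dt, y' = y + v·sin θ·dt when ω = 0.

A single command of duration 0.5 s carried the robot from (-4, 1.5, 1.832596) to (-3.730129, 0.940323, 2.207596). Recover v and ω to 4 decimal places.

Δθ = 2.207596 − 1.832596 = 0.375000
ω = Δθ/dt = 0.375000/0.5 = 0.7500
R = −Δy/(cos θ' − cos θ) = -1.6667
v = R·ω = -1.6667·0.7500 = -1.2500

v = -1.2500, ω = 0.7500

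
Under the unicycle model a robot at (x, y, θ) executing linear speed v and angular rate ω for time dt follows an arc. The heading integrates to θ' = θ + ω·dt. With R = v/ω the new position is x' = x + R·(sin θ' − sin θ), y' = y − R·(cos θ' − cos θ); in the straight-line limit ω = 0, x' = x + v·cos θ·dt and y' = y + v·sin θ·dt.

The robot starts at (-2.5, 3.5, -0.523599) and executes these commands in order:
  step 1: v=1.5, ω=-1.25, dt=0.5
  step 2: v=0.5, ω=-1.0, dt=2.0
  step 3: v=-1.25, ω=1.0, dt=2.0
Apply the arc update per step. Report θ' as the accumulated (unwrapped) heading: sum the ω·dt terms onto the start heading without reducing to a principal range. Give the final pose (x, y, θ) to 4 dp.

(-1.3160, 4.0098, -1.1486)

step 1: θ'=-1.1486 (R=-1.2000) → pose (-2.0054, 2.9525, -1.1486)
step 2: θ'=-3.1486 (R=-0.5000) → pose (-2.4650, 2.2476, -3.1486)
step 3: θ'=-1.1486 (R=-1.2500) → pose (-1.3160, 4.0098, -1.1486)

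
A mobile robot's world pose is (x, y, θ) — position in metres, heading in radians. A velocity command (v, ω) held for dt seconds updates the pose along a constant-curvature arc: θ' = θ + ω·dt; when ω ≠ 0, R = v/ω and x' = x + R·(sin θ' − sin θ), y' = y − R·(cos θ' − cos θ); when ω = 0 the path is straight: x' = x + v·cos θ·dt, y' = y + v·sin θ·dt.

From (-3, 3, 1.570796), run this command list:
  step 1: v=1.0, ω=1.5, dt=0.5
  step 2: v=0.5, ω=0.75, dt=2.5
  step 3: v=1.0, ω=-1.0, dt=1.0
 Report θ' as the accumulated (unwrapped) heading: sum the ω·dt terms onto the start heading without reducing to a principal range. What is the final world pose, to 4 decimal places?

step 1: θ'=2.3208 (R=0.6667) → pose (-3.1789, 3.4544, 2.3208)
step 2: θ'=4.1958 (R=0.6667) → pose (-4.2463, 3.3293, 4.1958)
step 3: θ'=3.1958 (R=-1.0000) → pose (-5.0617, 2.8247, 3.1958)

(-5.0617, 2.8247, 3.1958)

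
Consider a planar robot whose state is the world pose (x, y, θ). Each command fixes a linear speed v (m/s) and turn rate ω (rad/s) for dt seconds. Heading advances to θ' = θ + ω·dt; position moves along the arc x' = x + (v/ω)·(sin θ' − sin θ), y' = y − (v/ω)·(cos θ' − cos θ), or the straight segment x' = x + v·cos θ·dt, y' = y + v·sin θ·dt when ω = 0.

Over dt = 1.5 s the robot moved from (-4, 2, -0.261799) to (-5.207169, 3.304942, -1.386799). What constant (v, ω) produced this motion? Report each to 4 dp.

Δθ = -1.386799 − -0.261799 = -1.125000
ω = Δθ/dt = -1.125000/1.5 = -0.7500
R = −Δy/(cos θ' − cos θ) = 1.6667
v = R·ω = 1.6667·-0.7500 = -1.2500

v = -1.2500, ω = -0.7500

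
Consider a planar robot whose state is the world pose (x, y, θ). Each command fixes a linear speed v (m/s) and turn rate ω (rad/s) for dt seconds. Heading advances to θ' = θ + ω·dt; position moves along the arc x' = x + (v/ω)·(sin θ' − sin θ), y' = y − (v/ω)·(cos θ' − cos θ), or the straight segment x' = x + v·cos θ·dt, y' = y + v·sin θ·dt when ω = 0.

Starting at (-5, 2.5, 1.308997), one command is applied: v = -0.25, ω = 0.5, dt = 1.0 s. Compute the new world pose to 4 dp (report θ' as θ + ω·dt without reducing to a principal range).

(-5.0029, 2.2526, 1.8090)

θ' = 1.3090 + 0.5·1.0 = 1.8090
R = v/ω = -0.25/0.5 = -0.5000
x' = -5 + -0.5000·(sin 1.8090 − sin 1.3090) = -5.0029
y' = 2.5 − -0.5000·(cos 1.8090 − cos 1.3090) = 2.2526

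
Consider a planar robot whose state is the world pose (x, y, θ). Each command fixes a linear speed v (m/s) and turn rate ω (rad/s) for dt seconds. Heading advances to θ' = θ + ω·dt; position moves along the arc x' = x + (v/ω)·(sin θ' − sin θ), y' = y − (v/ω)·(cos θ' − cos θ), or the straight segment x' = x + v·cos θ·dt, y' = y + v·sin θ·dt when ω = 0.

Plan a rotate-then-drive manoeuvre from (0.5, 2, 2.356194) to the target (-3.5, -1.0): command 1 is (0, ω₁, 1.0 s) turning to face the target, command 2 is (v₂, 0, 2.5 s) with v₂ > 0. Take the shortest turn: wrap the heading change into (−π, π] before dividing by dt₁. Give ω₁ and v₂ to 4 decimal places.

ω₁ = 1.4289, v₂ = 2.0000

heading to target = atan2(-1−2, -3.5−0.5) = -2.4981
Δθ = wrap(-2.4981 − 2.3562) = 1.4289; ω₁ = Δθ/dt₁ = 1.4289
distance = √((-3.5−0.5)² + (-1−2)²) = 5.0000; v₂ = distance/dt₂ = 2.0000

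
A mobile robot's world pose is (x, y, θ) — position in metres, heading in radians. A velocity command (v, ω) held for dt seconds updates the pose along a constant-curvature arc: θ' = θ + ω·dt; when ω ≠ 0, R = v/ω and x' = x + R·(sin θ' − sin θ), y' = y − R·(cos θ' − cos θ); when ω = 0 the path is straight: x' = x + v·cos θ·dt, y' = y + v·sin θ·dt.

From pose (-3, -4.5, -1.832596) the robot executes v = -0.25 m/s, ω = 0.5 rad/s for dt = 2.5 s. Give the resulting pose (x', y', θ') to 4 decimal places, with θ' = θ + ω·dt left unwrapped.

θ' = -1.8326 + 0.5·2.5 = -0.5826
R = v/ω = -0.25/0.5 = -0.5000
x' = -3 + -0.5000·(sin -0.5826 − sin -1.8326) = -3.2079
y' = -4.5 − -0.5000·(cos -0.5826 − cos -1.8326) = -3.9531

(-3.2079, -3.9531, -0.5826)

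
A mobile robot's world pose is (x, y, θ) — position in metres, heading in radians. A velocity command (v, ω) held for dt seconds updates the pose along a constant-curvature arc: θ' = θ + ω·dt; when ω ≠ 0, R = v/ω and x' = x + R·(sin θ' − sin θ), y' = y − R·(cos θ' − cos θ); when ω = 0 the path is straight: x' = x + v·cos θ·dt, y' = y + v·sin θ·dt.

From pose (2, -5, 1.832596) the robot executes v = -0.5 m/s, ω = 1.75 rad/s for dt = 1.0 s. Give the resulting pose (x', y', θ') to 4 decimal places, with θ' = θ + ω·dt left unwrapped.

θ' = 1.8326 + 1.75·1.0 = 3.5826
R = v/ω = -0.5/1.75 = -0.2857
x' = 2 + -0.2857·(sin 3.5826 − sin 1.8326) = 2.3979
y' = -5 − -0.2857·(cos 3.5826 − cos 1.8326) = -5.1844

(2.3979, -5.1844, 3.5826)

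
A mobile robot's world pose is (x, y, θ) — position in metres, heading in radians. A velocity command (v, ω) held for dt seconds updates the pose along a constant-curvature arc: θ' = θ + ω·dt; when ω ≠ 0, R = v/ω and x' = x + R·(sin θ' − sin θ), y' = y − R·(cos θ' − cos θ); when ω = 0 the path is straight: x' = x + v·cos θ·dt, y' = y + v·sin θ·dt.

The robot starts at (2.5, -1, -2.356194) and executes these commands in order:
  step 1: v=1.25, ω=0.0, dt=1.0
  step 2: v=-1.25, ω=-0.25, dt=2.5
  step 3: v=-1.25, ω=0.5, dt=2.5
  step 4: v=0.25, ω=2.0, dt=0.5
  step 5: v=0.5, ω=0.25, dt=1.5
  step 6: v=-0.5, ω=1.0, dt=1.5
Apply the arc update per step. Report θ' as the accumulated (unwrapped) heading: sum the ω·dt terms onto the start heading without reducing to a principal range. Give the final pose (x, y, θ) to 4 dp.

(6.4703, 0.8248, 1.1438)

step 1: θ'=-2.3562 (straight) → pose (1.6161, -1.8839, -2.3562)
step 2: θ'=-2.9812 (R=5.0000) → pose (4.3531, -0.4836, -2.9812)
step 3: θ'=-1.7312 (R=-2.5000) → pose (6.4217, 1.5850, -1.7312)
step 4: θ'=-0.7312 (R=0.1250) → pose (6.4616, 1.4720, -0.7312)
step 5: θ'=-0.3562 (R=2.0000) → pose (7.0997, 1.0863, -0.3562)
step 6: θ'=1.1438 (R=-0.5000) → pose (6.4703, 0.8248, 1.1438)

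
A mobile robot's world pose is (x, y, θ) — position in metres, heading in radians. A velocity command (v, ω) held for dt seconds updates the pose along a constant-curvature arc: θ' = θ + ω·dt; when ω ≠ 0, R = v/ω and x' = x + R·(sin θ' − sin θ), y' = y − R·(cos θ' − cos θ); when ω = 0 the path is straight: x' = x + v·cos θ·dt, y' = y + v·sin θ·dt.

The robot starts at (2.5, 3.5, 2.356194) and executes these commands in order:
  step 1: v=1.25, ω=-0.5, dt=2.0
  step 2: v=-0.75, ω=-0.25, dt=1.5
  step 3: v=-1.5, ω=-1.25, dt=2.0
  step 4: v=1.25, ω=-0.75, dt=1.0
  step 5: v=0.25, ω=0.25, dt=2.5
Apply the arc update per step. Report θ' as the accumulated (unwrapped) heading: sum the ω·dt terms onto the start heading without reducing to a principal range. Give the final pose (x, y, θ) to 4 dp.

(-1.4271, 3.6483, -1.6438)

step 1: θ'=1.3562 (R=-2.5000) → pose (1.8251, 5.8002, 1.3562)
step 2: θ'=0.9812 (R=3.0000) → pose (1.3874, 4.7709, 0.9812)
step 3: θ'=-1.5188 (R=1.2000) → pose (-0.8084, 5.3758, -1.5188)
step 4: θ'=-2.2688 (R=-1.6667) → pose (-1.1959, 4.2181, -2.2688)
step 5: θ'=-1.6438 (R=1.0000) → pose (-1.4271, 3.6483, -1.6438)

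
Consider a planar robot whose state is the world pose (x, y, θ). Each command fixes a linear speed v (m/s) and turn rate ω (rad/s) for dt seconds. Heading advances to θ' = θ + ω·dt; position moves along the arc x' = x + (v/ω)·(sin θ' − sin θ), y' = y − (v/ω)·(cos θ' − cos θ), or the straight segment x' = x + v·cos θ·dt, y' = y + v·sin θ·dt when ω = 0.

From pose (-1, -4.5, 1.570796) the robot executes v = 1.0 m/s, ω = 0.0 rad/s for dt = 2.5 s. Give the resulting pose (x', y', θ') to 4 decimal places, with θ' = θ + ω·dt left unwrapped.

θ' = 1.5708 + 0.0·2.5 = 1.5708
ω = 0 → straight: x' = -1 + 1.0·cos(1.5708)·2.5 = -1.0000
y' = -4.5 + 1.0·sin(1.5708)·2.5 = -2.0000

(-1.0000, -2.0000, 1.5708)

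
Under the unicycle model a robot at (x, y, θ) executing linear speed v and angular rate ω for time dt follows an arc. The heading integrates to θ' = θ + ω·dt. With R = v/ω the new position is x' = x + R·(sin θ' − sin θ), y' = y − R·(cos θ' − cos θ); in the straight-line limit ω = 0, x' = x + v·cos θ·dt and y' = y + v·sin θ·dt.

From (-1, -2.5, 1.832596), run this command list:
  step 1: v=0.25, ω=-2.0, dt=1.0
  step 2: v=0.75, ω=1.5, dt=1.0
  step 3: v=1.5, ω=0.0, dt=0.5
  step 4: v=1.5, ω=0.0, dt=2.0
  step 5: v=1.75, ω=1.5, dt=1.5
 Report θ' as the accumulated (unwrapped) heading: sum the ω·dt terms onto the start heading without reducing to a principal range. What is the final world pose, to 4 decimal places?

(-1.0361, 3.0051, 3.5826)

step 1: θ'=-0.1674 (R=-0.1250) → pose (-0.8584, -2.3444, -0.1674)
step 2: θ'=1.3326 (R=0.5000) → pose (-0.2892, -1.9694, 1.3326)
step 3: θ'=1.3326 (straight) → pose (-0.1123, -1.2405, 1.3326)
step 4: θ'=1.3326 (straight) → pose (0.5956, 1.6748, 1.3326)
step 5: θ'=3.5826 (R=1.1667) → pose (-1.0361, 3.0051, 3.5826)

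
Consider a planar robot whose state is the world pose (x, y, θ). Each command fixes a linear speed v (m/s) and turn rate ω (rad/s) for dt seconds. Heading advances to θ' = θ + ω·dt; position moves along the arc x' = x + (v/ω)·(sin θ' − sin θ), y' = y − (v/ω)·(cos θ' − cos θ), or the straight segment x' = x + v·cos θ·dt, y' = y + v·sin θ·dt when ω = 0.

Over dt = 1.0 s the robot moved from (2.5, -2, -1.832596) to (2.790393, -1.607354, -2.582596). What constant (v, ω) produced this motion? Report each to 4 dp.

Δθ = -2.582596 − -1.832596 = -0.750000
ω = Δθ/dt = -0.750000/1.0 = -0.7500
R = −Δy/(cos θ' − cos θ) = 0.6667
v = R·ω = 0.6667·-0.7500 = -0.5000

v = -0.5000, ω = -0.7500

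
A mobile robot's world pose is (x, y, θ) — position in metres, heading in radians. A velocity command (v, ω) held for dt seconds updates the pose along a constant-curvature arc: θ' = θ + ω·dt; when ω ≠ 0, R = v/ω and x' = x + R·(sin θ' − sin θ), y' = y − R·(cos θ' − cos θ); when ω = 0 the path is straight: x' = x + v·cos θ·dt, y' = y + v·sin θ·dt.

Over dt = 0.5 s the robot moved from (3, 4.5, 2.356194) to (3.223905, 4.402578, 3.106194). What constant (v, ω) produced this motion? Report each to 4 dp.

v = -0.5000, ω = 1.5000

Δθ = 3.106194 − 2.356194 = 0.750000
ω = Δθ/dt = 0.750000/0.5 = 1.5000
R = Δx/(sin θ' − sin θ) = -0.3333
v = R·ω = -0.3333·1.5000 = -0.5000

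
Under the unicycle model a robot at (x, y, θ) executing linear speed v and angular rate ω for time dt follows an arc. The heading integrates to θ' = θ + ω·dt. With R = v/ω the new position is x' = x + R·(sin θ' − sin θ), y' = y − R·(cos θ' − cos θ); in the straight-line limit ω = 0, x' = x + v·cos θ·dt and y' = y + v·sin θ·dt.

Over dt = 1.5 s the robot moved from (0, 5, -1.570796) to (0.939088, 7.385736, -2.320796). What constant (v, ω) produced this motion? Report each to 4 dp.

Δθ = -2.320796 − -1.570796 = -0.750000
ω = Δθ/dt = -0.750000/1.5 = -0.5000
R = −Δy/(cos θ' − cos θ) = 3.5000
v = R·ω = 3.5000·-0.5000 = -1.7500

v = -1.7500, ω = -0.5000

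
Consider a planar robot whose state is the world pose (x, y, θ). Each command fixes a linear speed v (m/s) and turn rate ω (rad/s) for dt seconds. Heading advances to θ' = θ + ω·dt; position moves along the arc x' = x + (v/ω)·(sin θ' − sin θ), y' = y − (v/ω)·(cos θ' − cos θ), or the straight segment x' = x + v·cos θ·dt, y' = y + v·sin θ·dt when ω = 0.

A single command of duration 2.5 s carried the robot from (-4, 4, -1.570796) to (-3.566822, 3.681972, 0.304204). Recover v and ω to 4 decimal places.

v = 0.2500, ω = 0.7500

Δθ = 0.304204 − -1.570796 = 1.875000
ω = Δθ/dt = 1.875000/2.5 = 0.7500
R = Δx/(sin θ' − sin θ) = 0.3333
v = R·ω = 0.3333·0.7500 = 0.2500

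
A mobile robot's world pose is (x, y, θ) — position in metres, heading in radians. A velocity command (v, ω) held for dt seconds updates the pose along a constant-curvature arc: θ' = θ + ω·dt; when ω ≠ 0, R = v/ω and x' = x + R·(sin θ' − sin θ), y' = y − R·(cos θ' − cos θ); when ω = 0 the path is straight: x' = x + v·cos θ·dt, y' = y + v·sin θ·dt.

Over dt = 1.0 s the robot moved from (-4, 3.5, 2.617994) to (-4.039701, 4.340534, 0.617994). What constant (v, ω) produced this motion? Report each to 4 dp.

v = 1.0000, ω = -2.0000

Δθ = 0.617994 − 2.617994 = -2.000000
ω = Δθ/dt = -2.000000/1.0 = -2.0000
R = −Δy/(cos θ' − cos θ) = -0.5000
v = R·ω = -0.5000·-2.0000 = 1.0000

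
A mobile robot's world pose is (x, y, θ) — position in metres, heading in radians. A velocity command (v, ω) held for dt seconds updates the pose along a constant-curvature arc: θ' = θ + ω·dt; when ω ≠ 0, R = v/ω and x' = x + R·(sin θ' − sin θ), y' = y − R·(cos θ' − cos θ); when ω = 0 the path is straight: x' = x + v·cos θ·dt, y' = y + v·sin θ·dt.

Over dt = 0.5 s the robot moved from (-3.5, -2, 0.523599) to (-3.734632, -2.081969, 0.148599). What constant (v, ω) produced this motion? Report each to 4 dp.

v = -0.5000, ω = -0.7500

Δθ = 0.148599 − 0.523599 = -0.375000
ω = Δθ/dt = -0.375000/0.5 = -0.7500
R = Δx/(sin θ' − sin θ) = 0.6667
v = R·ω = 0.6667·-0.7500 = -0.5000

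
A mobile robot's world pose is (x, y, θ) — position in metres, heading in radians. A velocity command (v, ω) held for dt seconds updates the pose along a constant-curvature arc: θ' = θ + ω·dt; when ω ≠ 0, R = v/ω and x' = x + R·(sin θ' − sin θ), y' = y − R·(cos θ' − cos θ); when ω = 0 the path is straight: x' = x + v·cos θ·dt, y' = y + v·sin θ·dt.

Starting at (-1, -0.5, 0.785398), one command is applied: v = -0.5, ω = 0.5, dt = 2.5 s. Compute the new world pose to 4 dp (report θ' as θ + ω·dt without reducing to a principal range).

θ' = 0.7854 + 0.5·2.5 = 2.0354
R = v/ω = -0.5/0.5 = -1.0000
x' = -1 + -1.0000·(sin 2.0354 − sin 0.7854) = -1.1869
y' = -0.5 − -1.0000·(cos 2.0354 − cos 0.7854) = -1.6552

(-1.1869, -1.6552, 2.0354)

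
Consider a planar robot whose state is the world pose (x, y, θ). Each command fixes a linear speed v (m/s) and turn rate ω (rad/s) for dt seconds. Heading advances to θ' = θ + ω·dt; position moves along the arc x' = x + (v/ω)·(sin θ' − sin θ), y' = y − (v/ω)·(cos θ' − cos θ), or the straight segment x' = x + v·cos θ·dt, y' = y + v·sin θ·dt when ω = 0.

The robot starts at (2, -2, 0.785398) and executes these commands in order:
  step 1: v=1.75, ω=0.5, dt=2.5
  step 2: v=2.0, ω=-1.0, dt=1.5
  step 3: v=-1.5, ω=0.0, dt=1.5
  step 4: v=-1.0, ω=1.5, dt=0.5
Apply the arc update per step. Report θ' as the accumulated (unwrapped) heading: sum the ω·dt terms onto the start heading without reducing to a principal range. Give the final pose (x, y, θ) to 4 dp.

step 1: θ'=2.0354 (R=3.5000) → pose (2.6541, 2.0431, 2.0354)
step 2: θ'=0.5354 (R=-2.0000) → pose (3.4218, 4.6594, 0.5354)
step 3: θ'=0.5354 (straight) → pose (1.4866, 3.5115, 0.5354)
step 4: θ'=1.2854 (R=-0.6667) → pose (1.1870, 3.1258, 1.2854)

(1.1870, 3.1258, 1.2854)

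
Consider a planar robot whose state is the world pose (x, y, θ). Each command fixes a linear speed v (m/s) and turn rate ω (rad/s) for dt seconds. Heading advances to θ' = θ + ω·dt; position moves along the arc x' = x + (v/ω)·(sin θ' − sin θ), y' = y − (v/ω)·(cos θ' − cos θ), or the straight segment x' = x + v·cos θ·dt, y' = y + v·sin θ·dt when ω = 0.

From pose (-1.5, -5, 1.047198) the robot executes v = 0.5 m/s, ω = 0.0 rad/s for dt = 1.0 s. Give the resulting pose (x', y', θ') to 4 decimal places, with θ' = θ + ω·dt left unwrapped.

θ' = 1.0472 + 0.0·1.0 = 1.0472
ω = 0 → straight: x' = -1.5 + 0.5·cos(1.0472)·1.0 = -1.2500
y' = -5 + 0.5·sin(1.0472)·1.0 = -4.5670

(-1.2500, -4.5670, 1.0472)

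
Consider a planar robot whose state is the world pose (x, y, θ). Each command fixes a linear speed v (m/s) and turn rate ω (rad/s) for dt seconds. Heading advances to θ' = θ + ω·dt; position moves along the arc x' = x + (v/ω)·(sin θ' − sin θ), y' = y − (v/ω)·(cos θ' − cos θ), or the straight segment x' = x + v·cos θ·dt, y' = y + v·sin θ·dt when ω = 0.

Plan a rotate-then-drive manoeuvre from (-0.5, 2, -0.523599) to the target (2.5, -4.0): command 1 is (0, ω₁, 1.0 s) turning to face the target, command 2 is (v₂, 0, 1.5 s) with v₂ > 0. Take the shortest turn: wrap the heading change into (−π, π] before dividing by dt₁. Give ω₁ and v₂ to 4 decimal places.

heading to target = atan2(-4−2, 2.5−-0.5) = -1.1071
Δθ = wrap(-1.1071 − -0.5236) = -0.5835; ω₁ = Δθ/dt₁ = -0.5835
distance = √((2.5−-0.5)² + (-4−2)²) = 6.7082; v₂ = distance/dt₂ = 4.4721

ω₁ = -0.5835, v₂ = 4.4721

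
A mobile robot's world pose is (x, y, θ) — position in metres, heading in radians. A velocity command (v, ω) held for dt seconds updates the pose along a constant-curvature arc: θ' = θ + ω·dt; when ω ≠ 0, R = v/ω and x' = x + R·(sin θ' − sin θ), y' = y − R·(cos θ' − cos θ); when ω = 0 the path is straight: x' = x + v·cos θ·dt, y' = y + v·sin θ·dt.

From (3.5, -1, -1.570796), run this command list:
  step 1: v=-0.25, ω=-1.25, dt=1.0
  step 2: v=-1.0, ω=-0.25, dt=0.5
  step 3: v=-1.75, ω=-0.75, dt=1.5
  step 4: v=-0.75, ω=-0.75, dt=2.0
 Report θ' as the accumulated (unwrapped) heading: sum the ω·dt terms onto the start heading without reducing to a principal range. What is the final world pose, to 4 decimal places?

(6.2958, -2.9302, -5.5708)

step 1: θ'=-2.8208 (R=0.2000) → pose (3.6369, -0.8102, -2.8208)
step 2: θ'=-2.9458 (R=4.0000) → pose (4.1200, -0.6826, -2.9458)
step 3: θ'=-4.0708 (R=2.3333) → pose (6.4433, -1.5749, -4.0708)
step 4: θ'=-5.5708 (R=1.0000) → pose (6.2958, -2.9302, -5.5708)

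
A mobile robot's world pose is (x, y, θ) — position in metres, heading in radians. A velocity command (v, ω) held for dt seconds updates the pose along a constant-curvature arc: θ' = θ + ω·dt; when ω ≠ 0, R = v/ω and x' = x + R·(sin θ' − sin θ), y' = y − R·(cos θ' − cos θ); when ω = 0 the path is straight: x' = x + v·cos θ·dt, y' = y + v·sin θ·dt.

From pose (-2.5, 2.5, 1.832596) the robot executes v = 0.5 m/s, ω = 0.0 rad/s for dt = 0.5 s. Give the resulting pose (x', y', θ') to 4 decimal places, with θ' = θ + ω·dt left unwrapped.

θ' = 1.8326 + 0.0·0.5 = 1.8326
ω = 0 → straight: x' = -2.5 + 0.5·cos(1.8326)·0.5 = -2.5647
y' = 2.5 + 0.5·sin(1.8326)·0.5 = 2.7415

(-2.5647, 2.7415, 1.8326)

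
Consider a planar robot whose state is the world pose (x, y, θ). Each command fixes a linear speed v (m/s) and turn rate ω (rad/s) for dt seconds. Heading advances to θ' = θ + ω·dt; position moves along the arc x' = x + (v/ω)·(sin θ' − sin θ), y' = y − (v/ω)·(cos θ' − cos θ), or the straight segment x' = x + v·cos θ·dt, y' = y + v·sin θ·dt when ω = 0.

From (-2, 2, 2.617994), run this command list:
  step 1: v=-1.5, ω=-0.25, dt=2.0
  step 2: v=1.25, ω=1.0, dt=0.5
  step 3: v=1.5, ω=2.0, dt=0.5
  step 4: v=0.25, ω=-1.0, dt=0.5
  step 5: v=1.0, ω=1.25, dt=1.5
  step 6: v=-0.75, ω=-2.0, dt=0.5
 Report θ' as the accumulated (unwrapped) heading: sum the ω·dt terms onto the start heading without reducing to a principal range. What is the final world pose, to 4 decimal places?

(-1.8674, -0.3234, 3.9930)

step 1: θ'=2.1180 (R=6.0000) → pose (0.1239, -0.0744, 2.1180)
step 2: θ'=2.6180 (R=1.2500) → pose (-0.3186, 0.3578, 2.6180)
step 3: θ'=3.6180 (R=0.7500) → pose (-1.0375, 0.3748, 3.6180)
step 4: θ'=3.1180 (R=-0.2500) → pose (-1.1580, 0.3470, 3.1180)
step 5: θ'=4.9930 (R=0.8000) → pose (-1.9456, -0.6743, 4.9930)
step 6: θ'=3.9930 (R=0.3750) → pose (-1.8674, -0.3234, 3.9930)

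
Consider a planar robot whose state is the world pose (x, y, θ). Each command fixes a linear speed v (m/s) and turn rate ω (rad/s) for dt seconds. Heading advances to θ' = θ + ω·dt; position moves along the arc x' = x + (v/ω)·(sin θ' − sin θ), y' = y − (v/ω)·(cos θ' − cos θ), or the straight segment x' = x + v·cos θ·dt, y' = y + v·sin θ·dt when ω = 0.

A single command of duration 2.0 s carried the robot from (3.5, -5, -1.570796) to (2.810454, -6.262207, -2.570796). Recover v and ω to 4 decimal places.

Δθ = -2.570796 − -1.570796 = -1.000000
ω = Δθ/dt = -1.000000/2.0 = -0.5000
R = −Δy/(cos θ' − cos θ) = -1.5000
v = R·ω = -1.5000·-0.5000 = 0.7500

v = 0.7500, ω = -0.5000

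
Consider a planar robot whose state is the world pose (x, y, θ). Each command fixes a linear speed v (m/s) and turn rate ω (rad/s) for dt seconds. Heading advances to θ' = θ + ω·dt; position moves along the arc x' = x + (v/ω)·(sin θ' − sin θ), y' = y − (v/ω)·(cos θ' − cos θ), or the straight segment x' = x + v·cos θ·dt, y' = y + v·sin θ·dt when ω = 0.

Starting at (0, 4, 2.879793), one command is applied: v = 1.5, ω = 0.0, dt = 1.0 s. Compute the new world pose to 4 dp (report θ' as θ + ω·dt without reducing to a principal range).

θ' = 2.8798 + 0.0·1.0 = 2.8798
ω = 0 → straight: x' = 0 + 1.5·cos(2.8798)·1.0 = -1.4489
y' = 4 + 1.5·sin(2.8798)·1.0 = 4.3882

(-1.4489, 4.3882, 2.8798)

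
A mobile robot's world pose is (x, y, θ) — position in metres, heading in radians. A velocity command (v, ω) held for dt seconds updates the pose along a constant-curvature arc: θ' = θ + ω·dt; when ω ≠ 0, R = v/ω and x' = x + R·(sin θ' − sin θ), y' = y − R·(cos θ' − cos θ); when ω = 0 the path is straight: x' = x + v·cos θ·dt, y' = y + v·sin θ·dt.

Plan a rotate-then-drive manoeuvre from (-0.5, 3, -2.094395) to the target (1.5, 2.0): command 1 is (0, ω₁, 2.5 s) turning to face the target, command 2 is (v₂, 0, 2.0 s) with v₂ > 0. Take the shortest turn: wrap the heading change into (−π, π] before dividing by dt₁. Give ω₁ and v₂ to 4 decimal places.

heading to target = atan2(2−3, 1.5−-0.5) = -0.4636
Δθ = wrap(-0.4636 − -2.0944) = 1.6307; ω₁ = Δθ/dt₁ = 0.6523
distance = √((1.5−-0.5)² + (2−3)²) = 2.2361; v₂ = distance/dt₂ = 1.1180

ω₁ = 0.6523, v₂ = 1.1180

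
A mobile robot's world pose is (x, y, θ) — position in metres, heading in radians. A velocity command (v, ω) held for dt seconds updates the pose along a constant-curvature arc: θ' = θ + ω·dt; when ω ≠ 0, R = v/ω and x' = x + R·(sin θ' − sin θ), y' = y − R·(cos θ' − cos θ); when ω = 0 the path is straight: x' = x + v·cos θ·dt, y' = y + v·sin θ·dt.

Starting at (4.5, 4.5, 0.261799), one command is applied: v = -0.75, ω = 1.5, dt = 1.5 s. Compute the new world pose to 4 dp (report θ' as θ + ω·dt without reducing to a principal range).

θ' = 0.2618 + 1.5·1.5 = 2.5118
R = v/ω = -0.75/1.5 = -0.5000
x' = 4.5 + -0.5000·(sin 2.5118 − sin 0.2618) = 4.3349
y' = 4.5 − -0.5000·(cos 2.5118 − cos 0.2618) = 3.6130

(4.3349, 3.6130, 2.5118)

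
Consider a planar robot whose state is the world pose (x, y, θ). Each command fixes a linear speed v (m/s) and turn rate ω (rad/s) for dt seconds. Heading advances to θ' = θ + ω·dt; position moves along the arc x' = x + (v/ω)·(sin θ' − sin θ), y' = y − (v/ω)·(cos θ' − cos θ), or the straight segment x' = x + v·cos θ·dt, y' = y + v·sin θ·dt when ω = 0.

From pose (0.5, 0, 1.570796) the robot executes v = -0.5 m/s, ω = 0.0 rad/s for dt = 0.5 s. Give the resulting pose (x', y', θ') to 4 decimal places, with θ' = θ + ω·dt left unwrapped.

(0.5000, -0.2500, 1.5708)

θ' = 1.5708 + 0.0·0.5 = 1.5708
ω = 0 → straight: x' = 0.5 + -0.5·cos(1.5708)·0.5 = 0.5000
y' = 0 + -0.5·sin(1.5708)·0.5 = -0.2500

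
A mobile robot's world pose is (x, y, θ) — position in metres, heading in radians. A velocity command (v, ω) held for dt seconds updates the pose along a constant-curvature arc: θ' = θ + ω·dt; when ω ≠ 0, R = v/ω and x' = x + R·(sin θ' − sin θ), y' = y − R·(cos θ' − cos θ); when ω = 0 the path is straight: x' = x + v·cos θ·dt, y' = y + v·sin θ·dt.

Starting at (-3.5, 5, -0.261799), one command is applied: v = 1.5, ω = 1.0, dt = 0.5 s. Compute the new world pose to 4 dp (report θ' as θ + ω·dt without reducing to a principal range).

(-2.7578, 4.9912, 0.2382)

θ' = -0.2618 + 1.0·0.5 = 0.2382
R = v/ω = 1.5/1.0 = 1.5000
x' = -3.5 + 1.5000·(sin 0.2382 − sin -0.2618) = -2.7578
y' = 5 − 1.5000·(cos 0.2382 − cos -0.2618) = 4.9912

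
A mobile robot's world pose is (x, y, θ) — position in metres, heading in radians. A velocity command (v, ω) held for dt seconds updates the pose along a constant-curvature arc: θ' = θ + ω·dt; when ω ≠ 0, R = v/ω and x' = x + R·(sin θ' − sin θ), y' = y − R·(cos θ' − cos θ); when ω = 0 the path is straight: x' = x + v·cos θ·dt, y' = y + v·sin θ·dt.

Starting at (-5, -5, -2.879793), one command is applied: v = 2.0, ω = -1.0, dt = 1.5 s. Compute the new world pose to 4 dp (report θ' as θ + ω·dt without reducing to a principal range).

θ' = -2.8798 + -1.0·1.5 = -4.3798
R = v/ω = 2.0/-1.0 = -2.0000
x' = -5 + -2.0000·(sin -4.3798 − sin -2.8798) = -7.4080
y' = -5 − -2.0000·(cos -4.3798 − cos -2.8798) = -3.7211

(-7.4080, -3.7211, -4.3798)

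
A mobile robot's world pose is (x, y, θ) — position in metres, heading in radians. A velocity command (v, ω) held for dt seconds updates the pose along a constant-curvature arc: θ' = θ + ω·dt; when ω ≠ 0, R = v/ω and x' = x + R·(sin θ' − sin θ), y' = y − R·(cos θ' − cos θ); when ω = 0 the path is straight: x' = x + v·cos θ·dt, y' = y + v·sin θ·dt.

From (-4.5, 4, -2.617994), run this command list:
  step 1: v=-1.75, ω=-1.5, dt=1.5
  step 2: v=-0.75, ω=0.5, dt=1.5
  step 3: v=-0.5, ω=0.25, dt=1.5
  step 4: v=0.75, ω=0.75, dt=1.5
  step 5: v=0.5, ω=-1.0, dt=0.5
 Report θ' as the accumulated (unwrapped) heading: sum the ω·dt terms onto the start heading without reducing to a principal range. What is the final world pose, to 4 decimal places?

step 1: θ'=-4.8680 (R=1.1667) → pose (-2.7641, 2.8088, -4.8680)
step 2: θ'=-4.1180 (R=-1.5000) → pose (-2.5250, 1.7364, -4.1180)
step 3: θ'=-3.7430 (R=-2.0000) → pose (-1.9996, 1.2073, -3.7430)
step 4: θ'=-2.6180 (R=1.0000) → pose (-3.0654, 1.2488, -2.6180)
step 5: θ'=-3.1180 (R=-0.5000) → pose (-3.3036, 1.1819, -3.1180)

(-3.3036, 1.1819, -3.1180)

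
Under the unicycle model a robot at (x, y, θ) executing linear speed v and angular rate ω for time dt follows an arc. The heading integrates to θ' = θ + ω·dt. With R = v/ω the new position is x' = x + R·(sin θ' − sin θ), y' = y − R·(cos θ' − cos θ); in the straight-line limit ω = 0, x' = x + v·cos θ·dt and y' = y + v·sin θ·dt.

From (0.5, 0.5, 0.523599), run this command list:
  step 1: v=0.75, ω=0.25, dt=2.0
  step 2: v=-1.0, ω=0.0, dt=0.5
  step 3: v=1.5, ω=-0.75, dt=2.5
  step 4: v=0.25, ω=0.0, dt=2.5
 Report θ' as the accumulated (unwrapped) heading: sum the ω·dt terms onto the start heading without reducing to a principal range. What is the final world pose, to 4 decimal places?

step 1: θ'=1.0236 (R=3.0000) → pose (1.5620, 1.5372, 1.0236)
step 2: θ'=1.0236 (straight) → pose (1.3018, 1.1102, 1.0236)
step 3: θ'=-0.8514 (R=-2.0000) → pose (4.5142, 1.3875, -0.8514)
step 4: θ'=-0.8514 (straight) → pose (4.9260, 0.9173, -0.8514)

(4.9260, 0.9173, -0.8514)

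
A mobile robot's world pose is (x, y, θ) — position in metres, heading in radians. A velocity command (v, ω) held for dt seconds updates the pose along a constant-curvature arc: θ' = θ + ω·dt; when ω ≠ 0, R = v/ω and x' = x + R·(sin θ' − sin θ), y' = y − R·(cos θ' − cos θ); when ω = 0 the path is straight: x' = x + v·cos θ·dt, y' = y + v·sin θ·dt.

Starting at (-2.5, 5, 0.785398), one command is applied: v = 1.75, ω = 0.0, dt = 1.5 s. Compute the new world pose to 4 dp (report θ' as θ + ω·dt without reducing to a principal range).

θ' = 0.7854 + 0.0·1.5 = 0.7854
ω = 0 → straight: x' = -2.5 + 1.75·cos(0.7854)·1.5 = -0.6438
y' = 5 + 1.75·sin(0.7854)·1.5 = 6.8562

(-0.6438, 6.8562, 0.7854)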